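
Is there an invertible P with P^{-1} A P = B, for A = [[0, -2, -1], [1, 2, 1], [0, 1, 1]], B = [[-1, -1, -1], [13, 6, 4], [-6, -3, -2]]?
Two matrices over a field are similar if and only if they have the same invariant factors.

Both A and B have characteristic polynomial (x - 1)^3 and minimal polynomial (x - 1)^3. Computing further, both have invariant factors (x - 1)^3. Hence A and B are similar.

Yes.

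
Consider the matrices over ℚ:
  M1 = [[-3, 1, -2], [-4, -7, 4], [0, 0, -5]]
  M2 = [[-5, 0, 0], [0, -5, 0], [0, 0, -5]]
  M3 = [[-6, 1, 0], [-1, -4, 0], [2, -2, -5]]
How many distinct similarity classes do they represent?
Characteristic polynomials: χ_{M1} = (x + 5)^3, χ_{M2} = (x + 5)^3, χ_{M3} = (x + 5)^3.

{M1, M3}: invariant factors x + 5, (x + 5)^2.

{M2}: invariant factors x + 5, x + 5, x + 5.

Matrices are similar if and only if their invariant-factor lists agree; the partition into similarity classes is {M1, M3}, {M2}.

2 classes: {M1, M3}, {M2}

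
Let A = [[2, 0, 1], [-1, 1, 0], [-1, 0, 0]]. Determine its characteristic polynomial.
χ_A(x) = (x - 1)^3

xI - A = [[x - 2, 0, -1], [1, x - 1, 0], [1, 0, x]].

Expanding det(xI - A) along the first row:
det(xI - A) = + (x - 2)·det([[x - 1, 0], [0, x]]) - (0)·det([[1, 0], [1, x]]) + (-1)·det([[1, x - 1], [1, 0]]).

Evaluating gives χ_A(x) = x^3 - 3x^2 + 3x - 1 = (x - 1)^3.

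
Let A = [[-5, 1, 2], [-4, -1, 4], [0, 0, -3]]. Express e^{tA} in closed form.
A has Jordan form J = [[-3, 1, 0], [0, -3, 0], [0, 0, -3]] with A = PJP^{-1}, so e^{tA} = P e^{tJ} P^{-1}.

For a Jordan block J_k(λ), e^{tJ_k(λ)} = e^{λt} · (I + tN + t^2 N^2/2! + ... + t^{k-1} N^{k-1}/(k-1)!) where N is the nilpotent superdiagonal part.

Assembling the blocks and conjugating back gives the entries of e^{tA} as shown above.

e^{tA} = [[(1 - 2*t)*e^{-3*t}, t*e^{-3*t}, 2*t*e^{-3*t}], [-4*t*e^{-3*t}, (2*t + 1)*e^{-3*t}, 4*t*e^{-3*t}], [0, 0, e^{-3*t}]]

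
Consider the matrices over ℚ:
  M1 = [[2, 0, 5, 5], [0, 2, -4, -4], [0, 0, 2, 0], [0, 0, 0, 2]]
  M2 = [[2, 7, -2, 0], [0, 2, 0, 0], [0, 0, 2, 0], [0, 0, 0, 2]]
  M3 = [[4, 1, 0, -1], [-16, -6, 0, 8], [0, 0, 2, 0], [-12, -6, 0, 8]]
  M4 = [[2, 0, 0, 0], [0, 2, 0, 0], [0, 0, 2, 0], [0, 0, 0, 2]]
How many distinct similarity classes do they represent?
Characteristic polynomials: χ_{M1} = (x - 2)^4, χ_{M2} = (x - 2)^4, χ_{M3} = (x - 2)^4, χ_{M4} = (x - 2)^4.

{M1, M2, M3}: invariant factors x - 2, x - 2, (x - 2)^2.

{M4}: invariant factors x - 2, x - 2, x - 2, x - 2.

Matrices are similar if and only if their invariant-factor lists agree; the partition into similarity classes is {M1, M2, M3}, {M4}.

2 classes: {M1, M2, M3}, {M4}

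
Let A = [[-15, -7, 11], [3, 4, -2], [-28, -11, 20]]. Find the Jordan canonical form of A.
The characteristic polynomial is det(xI - A) = (x - 3)^3, so the eigenvalues are 3 (algebraic multiplicity 3).

For λ = 3: rank(A - 3I) = 2, rank((A - 3I)^2) = 1, rank((A - 3I)^3) = 0. The eigenspace has dimension 3 - 2 = 1, so there is 1 Jordan block; the rank sequence gives block sizes [3].

Assembling the blocks gives the Jordan form J above.

J = [[3, 1, 0], [0, 3, 1], [0, 0, 3]]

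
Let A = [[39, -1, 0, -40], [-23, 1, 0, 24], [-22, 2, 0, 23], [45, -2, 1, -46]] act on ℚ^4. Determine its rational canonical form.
The invariant factors of A (the non-unit diagonal entries of the Smith normal form of xI - A over ℚ[x]) are (x - 1)^2(x + 4)^2, each dividing the next. The characteristic polynomial is their product, (x - 1)^2(x + 4)^2.

The rational canonical form is the block-diagonal matrix of companion matrices C(f_i):
R = [[0, 0, 0, -16], [1, 0, 0, 24], [0, 1, 0, -1], [0, 0, 1, -6]].

R = [[0, 0, 0, -16], [1, 0, 0, 24], [0, 1, 0, -1], [0, 0, 1, -6]]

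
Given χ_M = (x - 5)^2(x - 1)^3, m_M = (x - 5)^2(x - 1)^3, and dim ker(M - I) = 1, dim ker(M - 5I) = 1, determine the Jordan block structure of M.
λ = 1: algebraic multiplicity 3 (exponent in χ_M), largest block size 3 (exponent in m_M), 1 block (geometric multiplicity). This forces block sizes [3].
λ = 5: algebraic multiplicity 2 (exponent in χ_M), largest block size 2 (exponent in m_M), 1 block (geometric multiplicity). This forces block sizes [2].

Jordan blocks: (1, 3), (5, 2)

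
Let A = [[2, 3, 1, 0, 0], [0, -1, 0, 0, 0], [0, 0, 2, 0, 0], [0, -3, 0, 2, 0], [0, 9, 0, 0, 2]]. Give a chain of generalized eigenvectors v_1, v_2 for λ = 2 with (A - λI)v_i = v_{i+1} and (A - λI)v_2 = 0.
We seek v_1 ∈ ker((A - 2I)^2) \ ker(A - 2I), then set v_{i+1} = (A - 2I) v_i.

One such chain is v_1 = [[0, 0, 1, 0, 0]]^T, v_2 = [[1, 0, 0, 0, 0]]^T. Check: (A - 2I) v_2 = [[0, 0, 0, 0, 0]]^T = 0.

v_1 = [[0, 0, 1, 0, 0]]^T, v_2 = [[1, 0, 0, 0, 0]]^T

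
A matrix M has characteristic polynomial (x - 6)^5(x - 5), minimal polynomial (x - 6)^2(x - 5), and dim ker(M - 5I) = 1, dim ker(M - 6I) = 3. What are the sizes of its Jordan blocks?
Jordan blocks: (5, 1), (6, 2), (6, 2), (6, 1)

λ = 5: algebraic multiplicity 1 (exponent in χ_M), largest block size 1 (exponent in m_M), 1 block (geometric multiplicity). This forces block sizes [1].
λ = 6: algebraic multiplicity 5 (exponent in χ_M), largest block size 2 (exponent in m_M), 3 blocks (geometric multiplicity). These force block sizes [2, 2, 1].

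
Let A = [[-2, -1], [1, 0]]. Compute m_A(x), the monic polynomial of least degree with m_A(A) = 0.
m_A(x) = (x + 1)^2

The characteristic polynomial factors as (x + 1)^2. The minimal polynomial is ∏(x - λ)^{k_λ} where k_λ is the size of the largest Jordan block at λ.

For λ = -1: rank(A + I) = 1, and the largest Jordan block has size 2 (the smallest k with rank((A + I)^k) = rank((A + I)^(k+1))).

So m_A(x) = (x + 1)^2.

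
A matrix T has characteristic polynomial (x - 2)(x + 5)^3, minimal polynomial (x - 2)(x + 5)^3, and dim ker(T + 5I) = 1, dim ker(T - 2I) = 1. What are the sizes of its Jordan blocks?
λ = -5: algebraic multiplicity 3 (exponent in χ_T), largest block size 3 (exponent in m_T), 1 block (geometric multiplicity). This forces block sizes [3].
λ = 2: algebraic multiplicity 1 (exponent in χ_T), largest block size 1 (exponent in m_T), 1 block (geometric multiplicity). This forces block sizes [1].

Jordan blocks: (-5, 3), (2, 1)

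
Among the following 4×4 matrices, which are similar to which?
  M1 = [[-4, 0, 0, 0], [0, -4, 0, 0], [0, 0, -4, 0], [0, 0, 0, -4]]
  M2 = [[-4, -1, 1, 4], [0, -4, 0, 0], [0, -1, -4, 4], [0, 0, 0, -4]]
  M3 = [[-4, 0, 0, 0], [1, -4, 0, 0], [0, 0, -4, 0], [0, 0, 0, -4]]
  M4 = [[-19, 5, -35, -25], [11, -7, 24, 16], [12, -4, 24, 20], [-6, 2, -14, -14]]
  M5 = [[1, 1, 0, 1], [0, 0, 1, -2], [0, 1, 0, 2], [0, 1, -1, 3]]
4 classes: {M1}, {M2, M4}, {M3}, {M5}

Characteristic polynomials: χ_{M1} = (x + 4)^4, χ_{M2} = (x + 4)^4, χ_{M3} = (x + 4)^4, χ_{M4} = (x + 4)^4, χ_{M5} = (x - 1)^4.

{M1}: invariant factors x + 4, x + 4, x + 4, x + 4.

{M2, M4}: invariant factors x + 4, (x + 4)^3.

{M3}: invariant factors x + 4, x + 4, (x + 4)^2.

{M5}: invariant factors (x - 1)^2, (x - 1)^2.

Matrices are similar if and only if their invariant-factor lists agree; the partition into similarity classes is {M1}, {M2, M4}, {M3}, {M5}.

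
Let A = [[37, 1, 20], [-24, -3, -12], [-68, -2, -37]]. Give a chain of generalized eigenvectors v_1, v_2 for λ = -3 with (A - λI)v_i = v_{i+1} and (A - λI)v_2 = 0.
v_1 = [[-3, 1, 6]]^T, v_2 = [[1, 0, -2]]^T

We seek v_1 ∈ ker((A + 3I)^2) \ ker(A + 3I), then set v_{i+1} = (A + 3I) v_i.

One such chain is v_1 = [[-3, 1, 6]]^T, v_2 = [[1, 0, -2]]^T. Check: (A + 3I) v_2 = [[0, 0, 0]]^T = 0.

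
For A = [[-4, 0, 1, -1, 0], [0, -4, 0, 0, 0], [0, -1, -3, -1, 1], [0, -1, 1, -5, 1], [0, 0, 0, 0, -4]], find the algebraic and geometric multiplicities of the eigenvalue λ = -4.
algebraic multiplicity 5, geometric multiplicity 3

The characteristic polynomial is (x + 4)^5, so the factor x + 4 appears with exponent 5: the algebraic multiplicity is 5.

rank(A + 4I) = 2, so the eigenspace has dimension 5 - 2 = 3: the geometric multiplicity is 3.

Since 3 < 5, A is not diagonalizable.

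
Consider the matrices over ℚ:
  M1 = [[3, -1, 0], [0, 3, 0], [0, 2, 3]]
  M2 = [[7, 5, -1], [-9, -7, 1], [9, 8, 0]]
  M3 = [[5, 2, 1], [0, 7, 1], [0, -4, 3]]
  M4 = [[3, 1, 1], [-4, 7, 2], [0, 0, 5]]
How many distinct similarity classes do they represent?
Characteristic polynomials: χ_{M1} = (x - 3)^3, χ_{M2} = (x - 1)^2(x + 2), χ_{M3} = (x - 5)^3, χ_{M4} = (x - 5)^3.

{M1}: invariant factors x - 3, (x - 3)^2.

{M2}: invariant factors (x - 1)^2(x + 2).

{M3, M4}: invariant factors x - 5, (x - 5)^2.

Matrices are similar if and only if their invariant-factor lists agree; the partition into similarity classes is {M1}, {M2}, {M3, M4}.

3 classes: {M1}, {M2}, {M3, M4}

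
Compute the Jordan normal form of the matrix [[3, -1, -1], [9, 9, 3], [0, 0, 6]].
The characteristic polynomial is det(xI - A) = (x - 6)^3, so the eigenvalues are 6 (algebraic multiplicity 3).

For λ = 6: rank(A - 6I) = 1, rank((A - 6I)^2) = 0. The eigenspace has dimension 3 - 1 = 2, so there are 2 Jordan blocks; the rank sequence gives block sizes [2, 1].

Assembling the blocks gives the Jordan form J above.

J = [[6, 1, 0], [0, 6, 0], [0, 0, 6]]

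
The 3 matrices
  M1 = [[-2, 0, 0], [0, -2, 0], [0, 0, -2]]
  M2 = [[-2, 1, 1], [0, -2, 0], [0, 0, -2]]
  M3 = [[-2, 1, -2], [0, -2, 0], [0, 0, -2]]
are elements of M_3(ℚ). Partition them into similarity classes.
Characteristic polynomials: χ_{M1} = (x + 2)^3, χ_{M2} = (x + 2)^3, χ_{M3} = (x + 2)^3.

{M1}: invariant factors x + 2, x + 2, x + 2.

{M2, M3}: invariant factors x + 2, (x + 2)^2.

Matrices are similar if and only if their invariant-factor lists agree; the partition into similarity classes is {M1}, {M2, M3}.

2 classes: {M1}, {M2, M3}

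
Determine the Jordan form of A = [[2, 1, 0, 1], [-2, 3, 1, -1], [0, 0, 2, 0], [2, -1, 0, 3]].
The characteristic polynomial is det(xI - A) = (x - 4)(x - 2)^3, so the eigenvalues are 2 (algebraic multiplicity 3), 4 (algebraic multiplicity 1).

For λ = 2: rank(A - 2I) = 3, rank((A - 2I)^2) = 2, rank((A - 2I)^3) = 1. The eigenspace has dimension 4 - 3 = 1, so there is 1 Jordan block; the rank sequence gives block sizes [3].

For λ = 4: algebraic multiplicity 1 gives one 1×1 block.

Assembling the blocks gives the Jordan form J above.

J = [[2, 1, 0, 0], [0, 2, 1, 0], [0, 0, 2, 0], [0, 0, 0, 4]]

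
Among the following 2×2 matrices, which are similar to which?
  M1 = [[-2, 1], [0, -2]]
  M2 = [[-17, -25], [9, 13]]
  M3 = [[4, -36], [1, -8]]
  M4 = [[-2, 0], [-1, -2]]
Characteristic polynomials: χ_{M1} = (x + 2)^2, χ_{M2} = (x + 2)^2, χ_{M3} = (x + 2)^2, χ_{M4} = (x + 2)^2.

{M1, M2, M3, M4}: invariant factors (x + 2)^2.

Matrices are similar if and only if their invariant-factor lists agree; the partition into similarity classes is {M1, M2, M3, M4}.

1 class: {M1, M2, M3, M4}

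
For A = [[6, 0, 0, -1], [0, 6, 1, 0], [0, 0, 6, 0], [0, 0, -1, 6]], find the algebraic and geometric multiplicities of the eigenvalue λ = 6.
The characteristic polynomial is (x - 6)^4, so the factor x - 6 appears with exponent 4: the algebraic multiplicity is 4.

rank(A - 6I) = 2, so the eigenspace has dimension 4 - 2 = 2: the geometric multiplicity is 2.

Since 2 < 4, A is not diagonalizable.

algebraic multiplicity 4, geometric multiplicity 2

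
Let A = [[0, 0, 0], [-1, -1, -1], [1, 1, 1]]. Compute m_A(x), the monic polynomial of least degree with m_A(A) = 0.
m_A(x) = x^2

The characteristic polynomial factors as x^3. The minimal polynomial is ∏(x - λ)^{k_λ} where k_λ is the size of the largest Jordan block at λ.

For λ = 0: rank(A) = 1, and the largest Jordan block has size 2 (the smallest k with rank(A^k) = rank(A^(k+1))).

So m_A(x) = x^2.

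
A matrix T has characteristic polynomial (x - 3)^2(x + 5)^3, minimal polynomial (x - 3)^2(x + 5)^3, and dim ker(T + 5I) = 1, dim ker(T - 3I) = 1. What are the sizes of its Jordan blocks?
λ = -5: algebraic multiplicity 3 (exponent in χ_T), largest block size 3 (exponent in m_T), 1 block (geometric multiplicity). This forces block sizes [3].
λ = 3: algebraic multiplicity 2 (exponent in χ_T), largest block size 2 (exponent in m_T), 1 block (geometric multiplicity). This forces block sizes [2].

Jordan blocks: (-5, 3), (3, 2)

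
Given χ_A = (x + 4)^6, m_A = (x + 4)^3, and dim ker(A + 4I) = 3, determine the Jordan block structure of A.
Jordan blocks: (-4, 3), (-4, 2), (-4, 1)

λ = -4: algebraic multiplicity 6 (exponent in χ_A), largest block size 3 (exponent in m_A), 3 blocks (geometric multiplicity). These force block sizes [3, 2, 1].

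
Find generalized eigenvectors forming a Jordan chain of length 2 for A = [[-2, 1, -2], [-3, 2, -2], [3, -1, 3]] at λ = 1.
We seek v_1 ∈ ker((A - I)^2) \ ker(A - I), then set v_{i+1} = (A - I) v_i.

One such chain is v_1 = [[1, 0, -2]]^T, v_2 = [[1, 1, -1]]^T. Check: (A - I) v_2 = [[0, 0, 0]]^T = 0.

v_1 = [[1, 0, -2]]^T, v_2 = [[1, 1, -1]]^T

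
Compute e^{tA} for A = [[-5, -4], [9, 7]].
A has Jordan form J = [[1, 1], [0, 1]] with A = PJP^{-1}, so e^{tA} = P e^{tJ} P^{-1}.

For a Jordan block J_k(λ), e^{tJ_k(λ)} = e^{λt} · (I + tN + t^2 N^2/2! + ... + t^{k-1} N^{k-1}/(k-1)!) where N is the nilpotent superdiagonal part.

Assembling the blocks and conjugating back gives the entries of e^{tA} as shown above.

e^{tA} = [[(1 - 6*t)*e^{t}, -4*t*e^{t}], [9*t*e^{t}, (6*t + 1)*e^{t}]]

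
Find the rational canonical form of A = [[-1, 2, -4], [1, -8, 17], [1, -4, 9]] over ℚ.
R = [[0, 0, 4], [1, 0, 3], [0, 1, 0]]

The invariant factors of A (the non-unit diagonal entries of the Smith normal form of xI - A over ℚ[x]) are x^3 - 3x - 4, each dividing the next. The characteristic polynomial is their product, x^3 - 3x - 4.

The rational canonical form is the block-diagonal matrix of companion matrices C(f_i):
R = [[0, 0, 4], [1, 0, 3], [0, 1, 0]].

Note the characteristic polynomial does not split into linear factors over ℚ, so A has no Jordan form over ℚ; the rational canonical form exists over any field.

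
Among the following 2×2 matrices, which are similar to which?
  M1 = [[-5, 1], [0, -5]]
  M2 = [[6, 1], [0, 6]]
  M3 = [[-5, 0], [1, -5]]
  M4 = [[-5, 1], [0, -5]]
Characteristic polynomials: χ_{M1} = (x + 5)^2, χ_{M2} = (x - 6)^2, χ_{M3} = (x + 5)^2, χ_{M4} = (x + 5)^2.

{M1, M3, M4}: invariant factors (x + 5)^2.

{M2}: invariant factors (x - 6)^2.

Matrices are similar if and only if their invariant-factor lists agree; the partition into similarity classes is {M1, M3, M4}, {M2}.

2 classes: {M1, M3, M4}, {M2}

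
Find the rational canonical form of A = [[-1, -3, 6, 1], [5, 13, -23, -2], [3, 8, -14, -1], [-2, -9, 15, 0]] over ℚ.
R = [[0, 1, 0, 0], [1, -1, 0, 0], [0, 0, 0, 1], [0, 0, 1, -1]]

The invariant factors of A (the non-unit diagonal entries of the Smith normal form of xI - A over ℚ[x]) are x^2 + x - 1, x^2 + x - 1, each dividing the next. The characteristic polynomial is their product, (x^2 + x - 1)^2.

The rational canonical form is the block-diagonal matrix of companion matrices C(f_i):
R = [[0, 1, 0, 0], [1, -1, 0, 0], [0, 0, 0, 1], [0, 0, 1, -1]].

Note the characteristic polynomial does not split into linear factors over ℚ, so A has no Jordan form over ℚ; the rational canonical form exists over any field.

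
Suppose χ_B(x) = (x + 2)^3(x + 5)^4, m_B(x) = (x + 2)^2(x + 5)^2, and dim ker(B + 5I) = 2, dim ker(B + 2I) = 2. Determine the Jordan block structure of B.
λ = -5: algebraic multiplicity 4 (exponent in χ_B), largest block size 2 (exponent in m_B), 2 blocks (geometric multiplicity). These force block sizes [2, 2].
λ = -2: algebraic multiplicity 3 (exponent in χ_B), largest block size 2 (exponent in m_B), 2 blocks (geometric multiplicity). These force block sizes [2, 1].

Jordan blocks: (-5, 2), (-5, 2), (-2, 2), (-2, 1)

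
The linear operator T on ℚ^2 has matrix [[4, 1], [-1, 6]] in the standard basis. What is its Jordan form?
The characteristic polynomial is det(xI - A) = (x - 5)^2, so the eigenvalues are 5 (algebraic multiplicity 2).

For λ = 5: rank(A - 5I) = 1, rank((A - 5I)^2) = 0. The eigenspace has dimension 2 - 1 = 1, so there is 1 Jordan block; the rank sequence gives block sizes [2].

Assembling the blocks gives the Jordan form J above.

J = [[5, 1], [0, 5]]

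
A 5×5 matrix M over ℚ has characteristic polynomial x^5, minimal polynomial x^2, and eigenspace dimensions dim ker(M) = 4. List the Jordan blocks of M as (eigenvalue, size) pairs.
Jordan blocks: (0, 2), (0, 1), (0, 1), (0, 1)

λ = 0: algebraic multiplicity 5 (exponent in χ_M), largest block size 2 (exponent in m_M), 4 blocks (geometric multiplicity). These force block sizes [2, 1, 1, 1].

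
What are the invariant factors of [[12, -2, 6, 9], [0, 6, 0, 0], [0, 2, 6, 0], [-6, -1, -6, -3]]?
x - 6, (x - 6)^2(x - 3)

The Jordan structure of A has elementary divisors (x - 3), (x - 6)^2, (x - 6). Arranging the block sizes at each eigenvalue in decreasing order and taking row products gives the invariant factors.

Invariant factors (smallest first, each dividing the next): x - 6, (x - 6)^2(x - 3).

Check: the last factor (x - 6)^2(x - 3) is the minimal polynomial, and the product (x - 6)^3(x - 3) is the characteristic polynomial.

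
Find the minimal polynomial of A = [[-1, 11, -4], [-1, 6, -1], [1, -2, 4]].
m_A(x) = (x - 3)^3

The characteristic polynomial factors as (x - 3)^3. The minimal polynomial is ∏(x - λ)^{k_λ} where k_λ is the size of the largest Jordan block at λ.

For λ = 3: rank(A - 3I) = 2, and the largest Jordan block has size 3 (the smallest k with rank((A - 3I)^k) = rank((A - 3I)^(k+1))).

So m_A(x) = (x - 3)^3.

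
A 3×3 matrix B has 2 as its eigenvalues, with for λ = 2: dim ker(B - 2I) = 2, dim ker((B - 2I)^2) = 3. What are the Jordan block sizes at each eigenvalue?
Jordan blocks: (2, 2), (2, 1)

λ = 2: successive nullity increments [2, 1] count blocks of size ≥ k; block sizes are [2, 1].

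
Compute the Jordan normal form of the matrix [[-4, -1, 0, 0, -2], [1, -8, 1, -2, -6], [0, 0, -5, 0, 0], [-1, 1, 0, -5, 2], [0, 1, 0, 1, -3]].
J = [[-5, 1, 0, 0, 0], [0, -5, 1, 0, 0], [0, 0, -5, 0, 0], [0, 0, 0, -5, 1], [0, 0, 0, 0, -5]]

The characteristic polynomial is det(xI - A) = (x + 5)^5, so the eigenvalues are -5 (algebraic multiplicity 5).

For λ = -5: rank(A + 5I) = 3, rank((A + 5I)^2) = 1, rank((A + 5I)^3) = 0. The eigenspace has dimension 5 - 3 = 2, so there are 2 Jordan blocks; the rank sequence gives block sizes [3, 2].

Assembling the blocks gives the Jordan form J above.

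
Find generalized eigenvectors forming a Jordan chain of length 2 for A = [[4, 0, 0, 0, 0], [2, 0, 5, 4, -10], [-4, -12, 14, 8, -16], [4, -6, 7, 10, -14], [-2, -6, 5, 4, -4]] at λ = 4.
We seek v_1 ∈ ker((A - 4I)^2) \ ker(A - 4I), then set v_{i+1} = (A - 4I) v_i.

One such chain is v_1 = [[1, -2, 1, -4, 0]]^T, v_2 = [[0, -1, -2, -1, -1]]^T. Check: (A - 4I) v_2 = [[0, 0, 0, 0, 0]]^T = 0.

v_1 = [[1, -2, 1, -4, 0]]^T, v_2 = [[0, -1, -2, -1, -1]]^T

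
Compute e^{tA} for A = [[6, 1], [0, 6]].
A has Jordan form J = [[6, 1], [0, 6]] with A = PJP^{-1}, so e^{tA} = P e^{tJ} P^{-1}.

For a Jordan block J_k(λ), e^{tJ_k(λ)} = e^{λt} · (I + tN + t^2 N^2/2! + ... + t^{k-1} N^{k-1}/(k-1)!) where N is the nilpotent superdiagonal part.

Assembling the blocks and conjugating back gives the entries of e^{tA} as shown above.

e^{tA} = [[e^{6*t}, t*e^{6*t}], [0, e^{6*t}]]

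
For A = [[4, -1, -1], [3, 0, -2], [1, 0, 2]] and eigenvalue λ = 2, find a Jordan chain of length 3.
We seek v_1 ∈ ker((A - 2I)^3) \ ker((A - 2I)^2), then set v_{i+1} = (A - 2I) v_i.

One such chain is v_1 = [[1, 1, 0]]^T, v_2 = [[1, 1, 1]]^T, v_3 = [[0, -1, 1]]^T. Check: (A - 2I) v_3 = [[0, 0, 0]]^T = 0.

v_1 = [[1, 1, 0]]^T, v_2 = [[1, 1, 1]]^T, v_3 = [[0, -1, 1]]^T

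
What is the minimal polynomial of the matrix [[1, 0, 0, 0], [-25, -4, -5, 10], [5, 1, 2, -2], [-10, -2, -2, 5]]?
The characteristic polynomial factors as (x - 1)^4. The minimal polynomial is ∏(x - λ)^{k_λ} where k_λ is the size of the largest Jordan block at λ.

For λ = 1: rank(A - I) = 1, and the largest Jordan block has size 2 (the smallest k with rank((A - I)^k) = rank((A - I)^(k+1))).

So m_A(x) = (x - 1)^2.

m_A(x) = (x - 1)^2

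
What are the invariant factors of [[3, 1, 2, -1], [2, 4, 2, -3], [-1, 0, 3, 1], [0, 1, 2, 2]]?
The Jordan structure of A has elementary divisors (x - 3)^2, (x - 3)^2. Arranging the block sizes at each eigenvalue in decreasing order and taking row products gives the invariant factors.

Invariant factors (smallest first, each dividing the next): (x - 3)^2, (x - 3)^2.

Check: the last factor (x - 3)^2 is the minimal polynomial, and the product (x - 3)^4 is the characteristic polynomial.

(x - 3)^2, (x - 3)^2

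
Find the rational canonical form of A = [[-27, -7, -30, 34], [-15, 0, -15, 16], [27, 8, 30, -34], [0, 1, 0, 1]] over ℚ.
The invariant factors of A (the non-unit diagonal entries of the Smith normal form of xI - A over ℚ[x]) are x - 3, (x - 3)(x^2 + 2x + 5), each dividing the next. The characteristic polynomial is their product, (x - 3)^2(x^2 + 2x + 5).

The rational canonical form is the block-diagonal matrix of companion matrices C(f_i):
R = [[3, 0, 0, 0], [0, 0, 0, 15], [0, 1, 0, 1], [0, 0, 1, 1]].

Note the characteristic polynomial does not split into linear factors over ℚ, so A has no Jordan form over ℚ; the rational canonical form exists over any field.

R = [[3, 0, 0, 0], [0, 0, 0, 15], [0, 1, 0, 1], [0, 0, 1, 1]]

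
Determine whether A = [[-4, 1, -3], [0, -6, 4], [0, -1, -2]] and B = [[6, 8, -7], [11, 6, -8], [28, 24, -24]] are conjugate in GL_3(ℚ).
Two matrices over a field are similar if and only if they have the same invariant factors.

Both A and B have characteristic polynomial (x + 4)^3 and minimal polynomial (x + 4)^3. Computing further, both have invariant factors (x + 4)^3. Hence A and B are similar.

Yes.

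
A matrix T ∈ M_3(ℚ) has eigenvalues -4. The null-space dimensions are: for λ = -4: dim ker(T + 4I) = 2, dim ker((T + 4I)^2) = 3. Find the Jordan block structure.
Jordan blocks: (-4, 2), (-4, 1)

λ = -4: successive nullity increments [2, 1] count blocks of size ≥ k; block sizes are [2, 1].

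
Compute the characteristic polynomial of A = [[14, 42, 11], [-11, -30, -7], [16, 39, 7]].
xI - A = [[x - 14, -42, -11], [11, x + 30, 7], [-16, -39, x - 7]].

Expanding det(xI - A) along the first row:
det(xI - A) = + (x - 14)·det([[x + 30, 7], [-39, x - 7]]) - (-42)·det([[11, 7], [-16, x - 7]]) + (-11)·det([[11, x + 30], [-16, -39]]).

Evaluating gives χ_A(x) = x^3 + 9x^2 + 27x + 27 = (x + 3)^3.

χ_A(x) = (x + 3)^3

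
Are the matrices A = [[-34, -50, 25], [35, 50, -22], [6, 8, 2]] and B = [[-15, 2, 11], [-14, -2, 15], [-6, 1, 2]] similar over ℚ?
No.

trace(A) = 18 but trace(B) = -15. The trace is a similarity invariant, so A and B are not similar.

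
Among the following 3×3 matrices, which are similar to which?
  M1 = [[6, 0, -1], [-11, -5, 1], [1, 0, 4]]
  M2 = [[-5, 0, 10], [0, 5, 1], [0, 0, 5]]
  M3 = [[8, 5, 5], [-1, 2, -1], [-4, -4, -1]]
Characteristic polynomials: χ_{M1} = (x - 5)^2(x + 5), χ_{M2} = (x - 5)^2(x + 5), χ_{M3} = (x - 3)^3.

{M1, M2}: invariant factors (x - 5)^2(x + 5).

{M3}: invariant factors x - 3, (x - 3)^2.

Matrices are similar if and only if their invariant-factor lists agree; the partition into similarity classes is {M1, M2}, {M3}.

2 classes: {M1, M2}, {M3}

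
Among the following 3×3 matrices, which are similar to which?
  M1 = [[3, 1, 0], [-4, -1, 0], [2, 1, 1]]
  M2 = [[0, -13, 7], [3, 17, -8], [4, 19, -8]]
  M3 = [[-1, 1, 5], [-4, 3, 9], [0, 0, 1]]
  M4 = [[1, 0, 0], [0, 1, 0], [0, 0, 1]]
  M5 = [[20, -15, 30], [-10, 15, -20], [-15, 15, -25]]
Characteristic polynomials: χ_{M1} = (x - 1)^3, χ_{M2} = (x - 3)^3, χ_{M3} = (x - 1)^3, χ_{M4} = (x - 1)^3, χ_{M5} = x(x - 5)^2.

{M1}: invariant factors x - 1, (x - 1)^2.

{M2}: invariant factors (x - 3)^3.

{M3}: invariant factors (x - 1)^3.

{M4}: invariant factors x - 1, x - 1, x - 1.

{M5}: invariant factors x - 5, x(x - 5).

Matrices are similar if and only if their invariant-factor lists agree; the partition into similarity classes is {M1}, {M2}, {M3}, {M4}, {M5}.

5 classes: {M1}, {M2}, {M3}, {M4}, {M5}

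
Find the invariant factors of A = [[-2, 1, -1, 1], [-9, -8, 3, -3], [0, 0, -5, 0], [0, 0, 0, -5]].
x + 5, x + 5, (x + 5)^2

The Jordan structure of A has elementary divisors (x + 5)^2, (x + 5), (x + 5). Arranging the block sizes at each eigenvalue in decreasing order and taking row products gives the invariant factors.

Invariant factors (smallest first, each dividing the next): x + 5, x + 5, (x + 5)^2.

Check: the last factor (x + 5)^2 is the minimal polynomial, and the product (x + 5)^4 is the characteristic polynomial.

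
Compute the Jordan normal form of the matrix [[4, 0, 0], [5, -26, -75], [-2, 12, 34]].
J = [[4, 1, 0], [0, 4, 0], [0, 0, 4]]

The characteristic polynomial is det(xI - A) = (x - 4)^3, so the eigenvalues are 4 (algebraic multiplicity 3).

For λ = 4: rank(A - 4I) = 1, rank((A - 4I)^2) = 0. The eigenspace has dimension 3 - 1 = 2, so there are 2 Jordan blocks; the rank sequence gives block sizes [2, 1].

Assembling the blocks gives the Jordan form J above.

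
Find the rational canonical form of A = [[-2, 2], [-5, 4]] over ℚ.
R = [[0, -2], [1, 2]]

The invariant factors of A (the non-unit diagonal entries of the Smith normal form of xI - A over ℚ[x]) are x^2 - 2x + 2, each dividing the next. The characteristic polynomial is their product, x^2 - 2x + 2.

The rational canonical form is the block-diagonal matrix of companion matrices C(f_i):
R = [[0, -2], [1, 2]].

Note the characteristic polynomial does not split into linear factors over ℚ, so A has no Jordan form over ℚ; the rational canonical form exists over any field.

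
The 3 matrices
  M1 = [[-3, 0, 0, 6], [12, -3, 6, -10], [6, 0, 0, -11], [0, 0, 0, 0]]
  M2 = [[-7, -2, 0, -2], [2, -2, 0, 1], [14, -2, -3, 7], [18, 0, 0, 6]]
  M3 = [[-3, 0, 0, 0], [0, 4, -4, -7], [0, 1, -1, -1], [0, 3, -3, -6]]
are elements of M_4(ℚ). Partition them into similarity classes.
1 class: {M1, M2, M3}

Characteristic polynomials: χ_{M1} = x^2(x + 3)^2, χ_{M2} = x^2(x + 3)^2, χ_{M3} = x^2(x + 3)^2.

{M1, M2, M3}: invariant factors x + 3, x^2(x + 3).

Matrices are similar if and only if their invariant-factor lists agree; the partition into similarity classes is {M1, M2, M3}.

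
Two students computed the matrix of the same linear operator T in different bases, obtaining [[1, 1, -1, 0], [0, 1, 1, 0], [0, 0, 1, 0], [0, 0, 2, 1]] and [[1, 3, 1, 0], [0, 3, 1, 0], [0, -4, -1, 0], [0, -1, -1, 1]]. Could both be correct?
Yes.

Two matrices over a field are similar if and only if they have the same invariant factors.

Both A and B have characteristic polynomial (x - 1)^4 and minimal polynomial (x - 1)^3. Computing further, both have invariant factors x - 1, (x - 1)^3. Hence A and B are similar.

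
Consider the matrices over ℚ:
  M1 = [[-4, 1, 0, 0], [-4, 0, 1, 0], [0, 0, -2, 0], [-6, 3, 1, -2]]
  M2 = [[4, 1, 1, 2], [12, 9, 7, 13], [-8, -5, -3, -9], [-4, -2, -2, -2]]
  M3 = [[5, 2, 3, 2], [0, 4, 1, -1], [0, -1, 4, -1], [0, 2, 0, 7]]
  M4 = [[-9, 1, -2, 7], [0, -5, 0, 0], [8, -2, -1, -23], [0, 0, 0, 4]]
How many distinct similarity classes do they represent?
4 classes: {M1}, {M2}, {M3}, {M4}

Characteristic polynomials: χ_{M1} = (x + 2)^4, χ_{M2} = (x - 2)^4, χ_{M3} = (x - 5)^4, χ_{M4} = (x - 4)(x + 5)^3.

{M1}: invariant factors x + 2, (x + 2)^3.

{M2}: invariant factors (x - 2)^2, (x - 2)^2.

{M3}: invariant factors x - 5, (x - 5)^3.

{M4}: invariant factors x + 5, (x - 4)(x + 5)^2.

Matrices are similar if and only if their invariant-factor lists agree; the partition into similarity classes is {M1}, {M2}, {M3}, {M4}.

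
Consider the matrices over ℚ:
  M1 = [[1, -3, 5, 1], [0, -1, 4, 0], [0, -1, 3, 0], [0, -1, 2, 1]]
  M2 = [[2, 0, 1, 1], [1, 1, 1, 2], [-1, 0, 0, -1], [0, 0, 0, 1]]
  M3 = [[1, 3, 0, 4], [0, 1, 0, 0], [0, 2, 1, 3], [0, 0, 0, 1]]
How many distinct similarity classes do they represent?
Characteristic polynomials: χ_{M1} = (x - 1)^4, χ_{M2} = (x - 1)^4, χ_{M3} = (x - 1)^4.

{M1, M2, M3}: invariant factors (x - 1)^2, (x - 1)^2.

Matrices are similar if and only if their invariant-factor lists agree; the partition into similarity classes is {M1, M2, M3}.

1 class: {M1, M2, M3}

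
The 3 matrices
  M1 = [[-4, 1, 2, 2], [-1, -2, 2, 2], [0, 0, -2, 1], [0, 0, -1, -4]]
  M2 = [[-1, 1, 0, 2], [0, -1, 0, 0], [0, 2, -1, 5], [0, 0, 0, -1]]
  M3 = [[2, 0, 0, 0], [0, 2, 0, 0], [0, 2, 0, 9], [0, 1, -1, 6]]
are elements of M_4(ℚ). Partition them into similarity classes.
Characteristic polynomials: χ_{M1} = (x + 3)^4, χ_{M2} = (x + 1)^4, χ_{M3} = (x - 3)^2(x - 2)^2.

{M1}: invariant factors (x + 3)^2, (x + 3)^2.

{M2}: invariant factors (x + 1)^2, (x + 1)^2.

{M3}: invariant factors x - 2, (x - 3)^2(x - 2).

Matrices are similar if and only if their invariant-factor lists agree; the partition into similarity classes is {M1}, {M2}, {M3}.

3 classes: {M1}, {M2}, {M3}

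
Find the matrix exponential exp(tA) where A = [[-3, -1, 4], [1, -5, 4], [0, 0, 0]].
A has Jordan form J = [[-4, 1, 0], [0, -4, 0], [0, 0, 0]] with A = PJP^{-1}, so e^{tA} = P e^{tJ} P^{-1}.

For a Jordan block J_k(λ), e^{tJ_k(λ)} = e^{λt} · (I + tN + t^2 N^2/2! + ... + t^{k-1} N^{k-1}/(k-1)!) where N is the nilpotent superdiagonal part.

Assembling the blocks and conjugating back gives the entries of e^{tA} as shown above.

e^{tA} = [[(t + 1)*e^{-4*t}, -t*e^{-4*t}, 1 - e^{-4*t}], [t*e^{-4*t}, (1 - t)*e^{-4*t}, 1 - e^{-4*t}], [0, 0, 1]]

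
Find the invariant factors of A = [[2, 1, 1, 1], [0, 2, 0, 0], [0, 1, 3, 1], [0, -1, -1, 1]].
The Jordan structure of A has elementary divisors (x - 2)^2, (x - 2), (x - 2). Arranging the block sizes at each eigenvalue in decreasing order and taking row products gives the invariant factors.

Invariant factors (smallest first, each dividing the next): x - 2, x - 2, (x - 2)^2.

Check: the last factor (x - 2)^2 is the minimal polynomial, and the product (x - 2)^4 is the characteristic polynomial.

x - 2, x - 2, (x - 2)^2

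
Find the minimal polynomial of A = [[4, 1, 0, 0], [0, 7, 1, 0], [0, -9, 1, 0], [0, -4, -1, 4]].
The characteristic polynomial factors as (x - 4)^4. The minimal polynomial is ∏(x - λ)^{k_λ} where k_λ is the size of the largest Jordan block at λ.

For λ = 4: rank(A - 4I) = 2, and the largest Jordan block has size 3 (the smallest k with rank((A - 4I)^k) = rank((A - 4I)^(k+1))).

So m_A(x) = (x - 4)^3.

m_A(x) = (x - 4)^3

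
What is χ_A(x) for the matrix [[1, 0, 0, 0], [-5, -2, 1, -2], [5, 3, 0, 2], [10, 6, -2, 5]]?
xI - A = [[x - 1, 0, 0, 0], [5, x + 2, -1, 2], [-5, -3, x, -2], [-10, -6, 2, x - 5]].

Expanding det(xI - A) along the first row:
det(xI - A) = + (x - 1)·det([[x + 2, -1, 2], [-3, x, -2], [-6, 2, x - 5]]) - (0)·det([[5, -1, 2], [-5, x, -2], [-10, 2, x - 5]]) + (0)·det([[5, x + 2, 2], [-5, -3, -2], [-10, -6, x - 5]]) - (0)·det([[5, x + 2, -1], [-5, -3, x], [-10, -6, 2]]).

Evaluating gives χ_A(x) = x^4 - 4x^3 + 6x^2 - 4x + 1 = (x - 1)^4.

χ_A(x) = (x - 1)^4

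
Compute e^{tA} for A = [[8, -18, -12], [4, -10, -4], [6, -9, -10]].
A has Jordan form J = [[-4, 1, 0], [0, -4, 0], [0, 0, -4]] with A = PJP^{-1}, so e^{tA} = P e^{tJ} P^{-1}.

For a Jordan block J_k(λ), e^{tJ_k(λ)} = e^{λt} · (I + tN + t^2 N^2/2! + ... + t^{k-1} N^{k-1}/(k-1)!) where N is the nilpotent superdiagonal part.

Assembling the blocks and conjugating back gives the entries of e^{tA} as shown above.

e^{tA} = [[(12*t + 1)*e^{-4*t}, -18*t*e^{-4*t}, -12*t*e^{-4*t}], [4*t*e^{-4*t}, (1 - 6*t)*e^{-4*t}, -4*t*e^{-4*t}], [6*t*e^{-4*t}, -9*t*e^{-4*t}, (1 - 6*t)*e^{-4*t}]]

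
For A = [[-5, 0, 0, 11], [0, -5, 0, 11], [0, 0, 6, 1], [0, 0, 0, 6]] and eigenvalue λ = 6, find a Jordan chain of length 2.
We seek v_1 ∈ ker((A - 6I)^2) \ ker(A - 6I), then set v_{i+1} = (A - 6I) v_i.

One such chain is v_1 = [[1, 1, 0, 1]]^T, v_2 = [[0, 0, 1, 0]]^T. Check: (A - 6I) v_2 = [[0, 0, 0, 0]]^T = 0.

v_1 = [[1, 1, 0, 1]]^T, v_2 = [[0, 0, 1, 0]]^T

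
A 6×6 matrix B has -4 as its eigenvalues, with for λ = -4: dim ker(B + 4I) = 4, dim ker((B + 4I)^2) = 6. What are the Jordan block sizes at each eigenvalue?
Jordan blocks: (-4, 2), (-4, 2), (-4, 1), (-4, 1)

λ = -4: successive nullity increments [4, 2] count blocks of size ≥ k; block sizes are [2, 2, 1, 1].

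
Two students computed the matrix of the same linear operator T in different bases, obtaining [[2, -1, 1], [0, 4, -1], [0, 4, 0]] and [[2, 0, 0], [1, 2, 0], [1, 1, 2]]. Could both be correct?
Two matrices over a field are similar if and only if they have the same invariant factors.

Both A and B have characteristic polynomial (x - 2)^3 and minimal polynomial (x - 2)^3. Computing further, both have invariant factors (x - 2)^3. Hence A and B are similar.

Yes.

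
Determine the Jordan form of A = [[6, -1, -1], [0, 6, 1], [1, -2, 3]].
J = [[5, 1, 0], [0, 5, 1], [0, 0, 5]]

The characteristic polynomial is det(xI - A) = (x - 5)^3, so the eigenvalues are 5 (algebraic multiplicity 3).

For λ = 5: rank(A - 5I) = 2, rank((A - 5I)^2) = 1, rank((A - 5I)^3) = 0. The eigenspace has dimension 3 - 2 = 1, so there is 1 Jordan block; the rank sequence gives block sizes [3].

Assembling the blocks gives the Jordan form J above.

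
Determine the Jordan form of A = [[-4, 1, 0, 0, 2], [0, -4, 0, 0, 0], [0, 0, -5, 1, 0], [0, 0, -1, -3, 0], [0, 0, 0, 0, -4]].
The characteristic polynomial is det(xI - A) = (x + 4)^5, so the eigenvalues are -4 (algebraic multiplicity 5).

For λ = -4: rank(A + 4I) = 2, rank((A + 4I)^2) = 0. The eigenspace has dimension 5 - 2 = 3, so there are 3 Jordan blocks; the rank sequence gives block sizes [2, 2, 1].

Assembling the blocks gives the Jordan form J above.

J = [[-4, 1, 0, 0, 0], [0, -4, 0, 0, 0], [0, 0, -4, 1, 0], [0, 0, 0, -4, 0], [0, 0, 0, 0, -4]]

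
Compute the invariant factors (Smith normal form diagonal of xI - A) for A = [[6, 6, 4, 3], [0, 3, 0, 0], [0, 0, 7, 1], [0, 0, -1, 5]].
(x - 6)^3(x - 3)

The Jordan structure of A has elementary divisors (x - 3), (x - 6)^3. Arranging the block sizes at each eigenvalue in decreasing order and taking row products gives the invariant factors.

Invariant factors (smallest first, each dividing the next): (x - 6)^3(x - 3).

Check: the last factor (x - 6)^3(x - 3) is the minimal polynomial, and the product (x - 6)^3(x - 3) is the characteristic polynomial.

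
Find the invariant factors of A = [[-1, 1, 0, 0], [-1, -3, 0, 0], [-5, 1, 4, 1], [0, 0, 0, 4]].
(x - 4)^2(x + 2)^2

The Jordan structure of A has elementary divisors (x + 2)^2, (x - 4)^2. Arranging the block sizes at each eigenvalue in decreasing order and taking row products gives the invariant factors.

Invariant factors (smallest first, each dividing the next): (x - 4)^2(x + 2)^2.

Check: the last factor (x - 4)^2(x + 2)^2 is the minimal polynomial, and the product (x - 4)^2(x + 2)^2 is the characteristic polynomial.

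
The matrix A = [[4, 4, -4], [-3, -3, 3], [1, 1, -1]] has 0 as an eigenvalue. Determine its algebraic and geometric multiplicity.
The characteristic polynomial is x^3, so the factor x appears with exponent 3: the algebraic multiplicity is 3.

rank(A) = 1, so the eigenspace has dimension 3 - 1 = 2: the geometric multiplicity is 2.

Since 2 < 3, A is not diagonalizable.

algebraic multiplicity 3, geometric multiplicity 2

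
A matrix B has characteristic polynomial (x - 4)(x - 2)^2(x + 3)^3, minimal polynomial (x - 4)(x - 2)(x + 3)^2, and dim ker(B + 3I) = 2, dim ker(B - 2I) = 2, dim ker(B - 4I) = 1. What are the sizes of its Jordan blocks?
Jordan blocks: (-3, 2), (-3, 1), (2, 1), (2, 1), (4, 1)

λ = -3: algebraic multiplicity 3 (exponent in χ_B), largest block size 2 (exponent in m_B), 2 blocks (geometric multiplicity). These force block sizes [2, 1].
λ = 2: algebraic multiplicity 2 (exponent in χ_B), largest block size 1 (exponent in m_B), 2 blocks (geometric multiplicity). These force block sizes [1, 1].
λ = 4: algebraic multiplicity 1 (exponent in χ_B), largest block size 1 (exponent in m_B), 1 block (geometric multiplicity). This forces block sizes [1].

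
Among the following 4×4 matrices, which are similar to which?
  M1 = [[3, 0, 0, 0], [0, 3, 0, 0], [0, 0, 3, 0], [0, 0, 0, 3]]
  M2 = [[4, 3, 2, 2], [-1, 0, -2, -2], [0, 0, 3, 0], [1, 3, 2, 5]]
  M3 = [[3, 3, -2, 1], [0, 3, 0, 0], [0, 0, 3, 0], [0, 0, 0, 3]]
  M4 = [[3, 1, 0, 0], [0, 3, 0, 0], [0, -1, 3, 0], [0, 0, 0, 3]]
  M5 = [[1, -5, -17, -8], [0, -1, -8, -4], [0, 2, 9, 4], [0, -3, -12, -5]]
Characteristic polynomials: χ_{M1} = (x - 3)^4, χ_{M2} = (x - 3)^4, χ_{M3} = (x - 3)^4, χ_{M4} = (x - 3)^4, χ_{M5} = (x - 1)^4.

{M1}: invariant factors x - 3, x - 3, x - 3, x - 3.

{M2, M3, M4}: invariant factors x - 3, x - 3, (x - 3)^2.

{M5}: invariant factors (x - 1)^2, (x - 1)^2.

Matrices are similar if and only if their invariant-factor lists agree; the partition into similarity classes is {M1}, {M2, M3, M4}, {M5}.

3 classes: {M1}, {M2, M3, M4}, {M5}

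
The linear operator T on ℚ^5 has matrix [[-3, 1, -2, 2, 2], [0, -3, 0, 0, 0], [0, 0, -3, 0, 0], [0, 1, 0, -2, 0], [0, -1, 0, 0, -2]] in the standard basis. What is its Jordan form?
The characteristic polynomial is det(xI - A) = (x + 2)^2(x + 3)^3, so the eigenvalues are -3 (algebraic multiplicity 3), -2 (algebraic multiplicity 2).

For λ = -3: rank(A + 3I) = 3, rank((A + 3I)^2) = 2. The eigenspace has dimension 5 - 3 = 2, so there are 2 Jordan blocks; the rank sequence gives block sizes [2, 1].

For λ = -2: rank(A + 2I) = 3. The eigenspace has dimension 5 - 3 = 2, so there are 2 Jordan blocks; the rank sequence gives block sizes [1, 1].

Assembling the blocks gives the Jordan form J above.

J = [[-3, 1, 0, 0, 0], [0, -3, 0, 0, 0], [0, 0, -3, 0, 0], [0, 0, 0, -2, 0], [0, 0, 0, 0, -2]]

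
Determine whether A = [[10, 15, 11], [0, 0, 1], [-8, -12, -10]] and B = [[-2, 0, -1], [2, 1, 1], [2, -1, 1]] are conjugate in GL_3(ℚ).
Two matrices over a field are similar if and only if they have the same invariant factors.

Both A and B have characteristic polynomial x^3 and minimal polynomial x^3. Computing further, both have invariant factors x^3. Hence A and B are similar.

Yes.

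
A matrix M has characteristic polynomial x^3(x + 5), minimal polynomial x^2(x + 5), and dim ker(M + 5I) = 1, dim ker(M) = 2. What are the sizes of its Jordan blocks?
λ = -5: algebraic multiplicity 1 (exponent in χ_M), largest block size 1 (exponent in m_M), 1 block (geometric multiplicity). This forces block sizes [1].
λ = 0: algebraic multiplicity 3 (exponent in χ_M), largest block size 2 (exponent in m_M), 2 blocks (geometric multiplicity). These force block sizes [2, 1].

Jordan blocks: (-5, 1), (0, 2), (0, 1)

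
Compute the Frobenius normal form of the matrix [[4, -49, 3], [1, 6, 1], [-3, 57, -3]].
The invariant factors of A (the non-unit diagonal entries of the Smith normal form of xI - A over ℚ[x]) are (x - 5)^2(x + 3), each dividing the next. The characteristic polynomial is their product, (x - 5)^2(x + 3).

The rational canonical form is the block-diagonal matrix of companion matrices C(f_i):
R = [[0, 0, -75], [1, 0, 5], [0, 1, 7]].

R = [[0, 0, -75], [1, 0, 5], [0, 1, 7]]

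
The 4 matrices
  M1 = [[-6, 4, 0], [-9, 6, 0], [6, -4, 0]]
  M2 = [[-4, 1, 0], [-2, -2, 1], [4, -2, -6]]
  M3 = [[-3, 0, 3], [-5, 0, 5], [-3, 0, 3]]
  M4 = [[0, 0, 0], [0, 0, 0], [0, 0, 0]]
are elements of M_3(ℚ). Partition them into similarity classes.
Characteristic polynomials: χ_{M1} = x^3, χ_{M2} = (x + 4)^3, χ_{M3} = x^3, χ_{M4} = x^3.

{M1, M3}: invariant factors x, x^2.

{M2}: invariant factors (x + 4)^3.

{M4}: invariant factors x, x, x.

Matrices are similar if and only if their invariant-factor lists agree; the partition into similarity classes is {M1, M3}, {M2}, {M4}.

3 classes: {M1, M3}, {M2}, {M4}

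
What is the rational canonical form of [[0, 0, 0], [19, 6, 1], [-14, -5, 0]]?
R = [[0, 0, 0], [1, 0, -5], [0, 1, 6]]

The invariant factors of A (the non-unit diagonal entries of the Smith normal form of xI - A over ℚ[x]) are x(x - 5)(x - 1), each dividing the next. The characteristic polynomial is their product, x(x - 5)(x - 1).

The rational canonical form is the block-diagonal matrix of companion matrices C(f_i):
R = [[0, 0, 0], [1, 0, -5], [0, 1, 6]].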